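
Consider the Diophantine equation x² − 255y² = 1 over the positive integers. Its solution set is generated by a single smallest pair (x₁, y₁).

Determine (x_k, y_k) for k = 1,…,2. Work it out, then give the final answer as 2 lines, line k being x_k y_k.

16 1
511 32

√255 = [15; 1,30, …], period ℓ=2 (even) → k=1
step 0: (15, 1)  from 15·(1,0) + (0,1)
step 1: (16, 1)  from 1·(15,1) + (1,0)
(x₁, y₁) = (16, 1);  16² − 255·1² = 1 ✓
n=2: (16,1)∘(16,1) = (16·16+255·1·1, 16·1+1·16) = (511,32)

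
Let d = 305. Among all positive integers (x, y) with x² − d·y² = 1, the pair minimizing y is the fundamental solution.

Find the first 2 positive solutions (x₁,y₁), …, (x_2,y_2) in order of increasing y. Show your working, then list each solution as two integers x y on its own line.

489 28
478241 27384

[17; 2,6,2,34] for √305; ℓ=4 ⇒ convergent index 3
k=0  a_k=17  p_k/q_k = 17/1
k=1  a_k=2  p_k/q_k = 35/2
k=2  a_k=6  p_k/q_k = 227/13
k=3  a_k=2  p_k/q_k = 489/28
(x₁, y₁) = (489, 28);  489² − 305·28² = 1 ✓
(x_2, y_2) = (489·489 + 305·28·28, 489·28 + 28·489) = (478241, 27384)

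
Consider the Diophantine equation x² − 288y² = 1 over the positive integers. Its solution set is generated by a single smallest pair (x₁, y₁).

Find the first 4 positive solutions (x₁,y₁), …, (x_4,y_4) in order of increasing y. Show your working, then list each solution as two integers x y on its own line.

17 1
577 34
19601 1155
665857 39236

[16; 1,32] for √288; ℓ=2 ⇒ convergent index 1
i=0: a=16 ⇒ p=16, q=1
i=1: a=1 ⇒ p=17, q=1
(x₁, y₁) = (17, 1);  17² − 288·1² = 1 ✓
n=2: (17,1)∘(17,1) = (17·17+288·1·1, 17·1+1·17) = (577,34)
n=3: (577,34)∘(17,1) = (17·577+288·1·34, 17·34+1·577) = (19601,1155)
n=4: (19601,1155)∘(17,1) = (17·19601+288·1·1155, 17·1155+1·19601) = (665857,39236)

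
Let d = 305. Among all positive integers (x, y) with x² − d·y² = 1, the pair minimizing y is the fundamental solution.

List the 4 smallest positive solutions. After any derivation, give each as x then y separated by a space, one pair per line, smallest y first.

489 28
478241 27384
467719209 26781524
457428908161 26192303088

[17; 2,6,2,34] for √305; ℓ=4 ⇒ convergent index 3
a_0=17:  p_0=17·1+0=17,  q_0=17·0+1=1
a_1=2:  p_1=2·17+1=35,  q_1=2·1+0=2
a_2=6:  p_2=6·35+17=227,  q_2=6·2+1=13
a_3=2:  p_3=2·227+35=489,  q_3=2·13+2=28
→ (489, 28).  Check: 489²=239121, 305·28²=239120, difference 1.
(489+28√305)^2 = 478241 + 27384√305
(489+28√305)^3 = 467719209 + 26781524√305
(489+28√305)^4 = 457428908161 + 26192303088√305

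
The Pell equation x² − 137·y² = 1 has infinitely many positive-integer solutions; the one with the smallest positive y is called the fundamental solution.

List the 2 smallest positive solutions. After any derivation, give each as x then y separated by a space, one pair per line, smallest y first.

6083073 519712
74007554246657 6322892069952

[11; 1,2,2,1,1,2,2,1,22] for √137; ℓ=9 ⇒ convergent index 17
step 0: (11, 1)  from 11·(1,0) + (0,1)
…
step 2: (35, 3)  from 2·(12,1) + (11,1)
…
step 16: (4286741, 366241)  from 2·(1796332,153471) + (694077,59299)
step 17: (6083073, 519712)  from 1·(4286741,366241) + (1796332,153471)
(x₁, y₁) = (6083073, 519712);  6083073² − 137·519712² = 1 ✓
(6083073+519712√137)^2 = 74007554246657 + 6322892069952√137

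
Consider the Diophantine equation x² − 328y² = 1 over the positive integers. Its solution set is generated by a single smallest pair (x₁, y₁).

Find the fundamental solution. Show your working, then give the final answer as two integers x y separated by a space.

√328 = [18; 9,36, …], period ℓ=2 (even) → k=1
k=0  a_k=18  p_k/q_k = 18/1
k=1  a_k=9  p_k/q_k = 163/9
→ (163, 9).  Check: 163²=26569, 328·9²=26568, difference 1.

163 9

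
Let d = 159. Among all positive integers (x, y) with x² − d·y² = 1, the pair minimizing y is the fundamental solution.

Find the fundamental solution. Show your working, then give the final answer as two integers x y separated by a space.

√159 = [12; 1,1,1,1,3,1,1,1,1,24, …], period ℓ=10 (even) → k=9
i=0: a=12 ⇒ p=12, q=1
…
i=3: a=1 ⇒ p=38, q=3
i=4: a=1 ⇒ p=63, q=5
i=5: a=3 ⇒ p=227, q=18
i=6: a=1 ⇒ p=290, q=23
…
i=8: a=1 ⇒ p=807, q=64
i=9: a=1 ⇒ p=1324, q=105
→ (1324, 105).  Check: 1324²=1752976, 159·105²=1752975, difference 1.

1324 105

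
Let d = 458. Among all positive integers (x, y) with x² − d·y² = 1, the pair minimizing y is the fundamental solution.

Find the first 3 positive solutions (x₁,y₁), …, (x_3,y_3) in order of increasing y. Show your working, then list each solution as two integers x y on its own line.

√458 = [21; 2,2,42, …], period ℓ=3 (odd) → k=5
step 0: (21, 1)  from 21·(1,0) + (0,1)
step 1: (43, 2)  from 2·(21,1) + (1,0)
step 2: (107, 5)  from 2·(43,2) + (21,1)
step 3: (4537, 212)  from 42·(107,5) + (43,2)
step 4: (9181, 429)  from 2·(4537,212) + (107,5)
step 5: (22899, 1070)  from 2·(9181,429) + (4537,212)
fundamental: x₁=22899, y₁=1070  (since 524364201 − 458·1144900 = 1)
(x_2, y_2) = (22899·22899 + 458·1070·1070, 22899·1070 + 1070·22899) = (1048728401, 49003860)
(x_3, y_3) = (22899·1048728401 + 458·1070·49003860, 22899·49003860 + 1070·1048728401) = (48029663286099, 2244278779210)

22899 1070
1048728401 49003860
48029663286099 2244278779210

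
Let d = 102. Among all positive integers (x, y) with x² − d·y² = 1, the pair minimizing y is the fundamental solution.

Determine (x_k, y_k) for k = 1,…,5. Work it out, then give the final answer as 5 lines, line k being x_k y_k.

101 10
20401 2020
4120901 408030
832401601 82420040
168141002501 16648440050

√102 → a₀=10, period (10,20); ℓ=2 even so k=1
k=0  a_k=10  p_k/q_k = 10/1
k=1  a_k=10  p_k/q_k = 101/10
fundamental: x₁=101, y₁=10  (since 10201 − 102·100 = 1)
(101+10√102)^2 = 20401 + 2020√102
(101+10√102)^3 = 4120901 + 408030√102
(101+10√102)^4 = 832401601 + 82420040√102
(101+10√102)^5 = 168141002501 + 16648440050√102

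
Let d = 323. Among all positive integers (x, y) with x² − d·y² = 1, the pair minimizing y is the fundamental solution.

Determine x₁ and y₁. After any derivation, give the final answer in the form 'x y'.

18 1

√323 = [17; 1,34, …], period ℓ=2 (even) → k=1
step 0: (17, 1)  from 17·(1,0) + (0,1)
step 1: (18, 1)  from 1·(17,1) + (1,0)
fundamental: x₁=18, y₁=1  (since 324 − 323·1 = 1)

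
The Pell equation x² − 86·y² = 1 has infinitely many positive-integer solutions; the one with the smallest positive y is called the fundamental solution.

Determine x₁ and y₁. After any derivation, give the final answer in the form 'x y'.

√86 → a₀=9, period (3,1,1,1,8,1,1,1,3,18); ℓ=10 even so k=9
a_0=9:  p_0=9·1+0=9,  q_0=9·0+1=1
…
a_2=1:  p_2=1·28+9=37,  q_2=1·3+1=4
…
a_5=8:  p_5=8·102+65=881,  q_5=8·11+7=95
a_6=1:  p_6=1·881+102=983,  q_6=1·95+11=106
a_7=1:  p_7=1·983+881=1864,  q_7=1·106+95=201
a_8=1:  p_8=1·1864+983=2847,  q_8=1·201+106=307
a_9=3:  p_9=3·2847+1864=10405,  q_9=3·307+201=1122
fundamental: x₁=10405, y₁=1122  (since 108264025 − 86·1258884 = 1)

10405 1122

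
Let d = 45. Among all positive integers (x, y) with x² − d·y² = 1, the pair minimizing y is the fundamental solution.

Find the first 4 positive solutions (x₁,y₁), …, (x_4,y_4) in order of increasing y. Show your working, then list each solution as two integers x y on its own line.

161 24
51841 7728
16692641 2488392
5374978561 801254496

d=45: √d = [6; 1,2,2,2,1,12] (ℓ=6, even), read p_5/q_5
k=0  a_k=6  p_k/q_k = 6/1
…
k=4  a_k=2  p_k/q_k = 114/17
k=5  a_k=1  p_k/q_k = 161/24
→ (161, 24).  Check: 161²=25921, 45·24²=25920, difference 1.
(x_2, y_2) = (161·161 + 45·24·24, 161·24 + 24·161) = (51841, 7728)
(x_3, y_3) = (161·51841 + 45·24·7728, 161·7728 + 24·51841) = (16692641, 2488392)
(x_4, y_4) = (161·16692641 + 45·24·2488392, 161·2488392 + 24·16692641) = (5374978561, 801254496)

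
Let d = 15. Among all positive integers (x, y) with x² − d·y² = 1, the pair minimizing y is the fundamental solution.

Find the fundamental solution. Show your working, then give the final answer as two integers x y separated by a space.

√15 = [3; 1,6, …], period ℓ=2 (even) → k=1
k=0  a_k=3  p_k/q_k = 3/1
k=1  a_k=1  p_k/q_k = 4/1
(x₁, y₁) = (4, 1);  4² − 15·1² = 1 ✓

4 1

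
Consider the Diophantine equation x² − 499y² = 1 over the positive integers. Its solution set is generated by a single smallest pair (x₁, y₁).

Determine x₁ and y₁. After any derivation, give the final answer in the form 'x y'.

4490 201

[22; 2,1,21,1,2,44] for √499; ℓ=6 ⇒ convergent index 5
step 0: (22, 1)  from 22·(1,0) + (0,1)
step 1: (45, 2)  from 2·(22,1) + (1,0)
step 2: (67, 3)  from 1·(45,2) + (22,1)
…
step 4: (1519, 68)  from 1·(1452,65) + (67,3)
step 5: (4490, 201)  from 2·(1519,68) + (1452,65)
(x₁, y₁) = (4490, 201);  4490² − 499·201² = 1 ✓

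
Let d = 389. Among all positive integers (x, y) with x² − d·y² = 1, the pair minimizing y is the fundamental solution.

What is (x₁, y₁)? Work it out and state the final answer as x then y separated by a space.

√389 → a₀=19, period (1,2,1,1,1,1,2,1,38); ℓ=9 odd so k=17
a_0=19:  p_0=19·1+0=19,  q_0=19·0+1=1
a_1=1:  p_1=1·19+1=20,  q_1=1·1+0=1
…
a_3=1:  p_3=1·59+20=79,  q_3=1·3+1=4
…
a_5=1:  p_5=1·138+79=217,  q_5=1·7+4=11
a_6=1:  p_6=1·217+138=355,  q_6=1·11+7=18
…
a_9=38:  p_9=38·1282+927=49643,  q_9=38·65+47=2517
…
a_15=1:  p_15=1·556329+353911=910240,  q_15=1·28207+17944=46151
a_16=2:  p_16=2·910240+556329=2376809,  q_16=2·46151+28207=120509
a_17=1:  p_17=1·2376809+910240=3287049,  q_17=1·120509+46151=166660
→ (3287049, 166660).  Check: 3287049²=10804691128401, 389·166660²=10804691128400, difference 1.

3287049 166660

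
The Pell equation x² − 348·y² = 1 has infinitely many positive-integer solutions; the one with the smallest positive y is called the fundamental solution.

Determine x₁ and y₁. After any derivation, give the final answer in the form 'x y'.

d=348: √d = [18; 1,1,1,8,1,1,1,36] (ℓ=8, even), read p_7/q_7
step 0: (18, 1)  from 18·(1,0) + (0,1)
step 1: (19, 1)  from 1·(18,1) + (1,0)
step 2: (37, 2)  from 1·(19,1) + (18,1)
step 3: (56, 3)  from 1·(37,2) + (19,1)
…
step 5: (541, 29)  from 1·(485,26) + (56,3)
step 6: (1026, 55)  from 1·(541,29) + (485,26)
step 7: (1567, 84)  from 1·(1026,55) + (541,29)
(x₁, y₁) = (1567, 84);  1567² − 348·84² = 1 ✓

1567 84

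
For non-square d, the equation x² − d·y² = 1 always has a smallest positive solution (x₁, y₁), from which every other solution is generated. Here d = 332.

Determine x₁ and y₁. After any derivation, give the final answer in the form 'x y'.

√332 = [18; 4,1,1,8,1,1,4,36, …], period ℓ=8 (even) → k=7
a_0=18:  p_0=18·1+0=18,  q_0=18·0+1=1
…
a_4=8:  p_4=8·164+91=1403,  q_4=8·9+5=77
a_5=1:  p_5=1·1403+164=1567,  q_5=1·77+9=86
a_6=1:  p_6=1·1567+1403=2970,  q_6=1·86+77=163
a_7=4:  p_7=4·2970+1567=13447,  q_7=4·163+86=738
(x₁, y₁) = (13447, 738);  13447² − 332·738² = 1 ✓

13447 738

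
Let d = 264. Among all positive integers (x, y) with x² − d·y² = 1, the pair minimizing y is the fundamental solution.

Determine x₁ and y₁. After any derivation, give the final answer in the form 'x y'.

√264 → a₀=16, period (4,32); ℓ=2 even so k=1
k=0  a_k=16  p_k/q_k = 16/1
k=1  a_k=4  p_k/q_k = 65/4
(x₁, y₁) = (65, 4);  65² − 264·4² = 1 ✓

65 4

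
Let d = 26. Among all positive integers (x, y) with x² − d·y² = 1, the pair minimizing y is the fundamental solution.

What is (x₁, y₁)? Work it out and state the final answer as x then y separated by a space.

51 10

√26 → a₀=5, period (10); ℓ=1 odd so k=1
i=0: a=5 ⇒ p=5, q=1
i=1: a=10 ⇒ p=51, q=10
(x₁, y₁) = (51, 10);  51² − 26·10² = 1 ✓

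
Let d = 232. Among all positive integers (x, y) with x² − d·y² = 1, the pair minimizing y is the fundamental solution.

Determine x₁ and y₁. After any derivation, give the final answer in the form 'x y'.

[15; 4,3,7,3,4,30] for √232; ℓ=6 ⇒ convergent index 5
step 0: (15, 1)  from 15·(1,0) + (0,1)
step 1: (61, 4)  from 4·(15,1) + (1,0)
…
step 3: (1447, 95)  from 7·(198,13) + (61,4)
step 4: (4539, 298)  from 3·(1447,95) + (198,13)
step 5: (19603, 1287)  from 4·(4539,298) + (1447,95)
→ (19603, 1287).  Check: 19603²=384277609, 232·1287²=384277608, difference 1.

19603 1287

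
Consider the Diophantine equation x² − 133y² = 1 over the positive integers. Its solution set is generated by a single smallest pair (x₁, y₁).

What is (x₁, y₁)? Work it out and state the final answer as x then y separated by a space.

2588599 224460

d=133: √d = [11; 1,1,7,5,1,…,1,1,22] (ℓ=16, even), read p_15/q_15
step 0: (11, 1)  from 11·(1,0) + (0,1)
step 1: (12, 1)  from 1·(11,1) + (1,0)
step 2: (23, 2)  from 1·(12,1) + (11,1)
…
step 4: (888, 77)  from 5·(173,15) + (23,2)
…
step 7: (3010, 261)  from 1·(1949,169) + (1061,92)
…
step 11: (29927, 2595)  from 1·(18948,1643) + (10979,952)
step 12: (168583, 14618)  from 5·(29927,2595) + (18948,1643)
…
step 14: (1378591, 119539)  from 1·(1210008,104921) + (168583,14618)
step 15: (2588599, 224460)  from 1·(1378591,119539) + (1210008,104921)
(x₁, y₁) = (2588599, 224460);  2588599² − 133·224460² = 1 ✓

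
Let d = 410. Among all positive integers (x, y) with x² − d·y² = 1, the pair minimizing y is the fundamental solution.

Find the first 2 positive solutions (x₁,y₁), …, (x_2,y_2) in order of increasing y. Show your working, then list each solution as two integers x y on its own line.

d=410: √d = [20; 4,40] (ℓ=2, even), read p_1/q_1
i=0: a=20 ⇒ p=20, q=1
i=1: a=4 ⇒ p=81, q=4
(x₁, y₁) = (81, 4);  81² − 410·4² = 1 ✓
n=2: (81,4)∘(81,4) = (81·81+410·4·4, 81·4+4·81) = (13121,648)

81 4
13121 648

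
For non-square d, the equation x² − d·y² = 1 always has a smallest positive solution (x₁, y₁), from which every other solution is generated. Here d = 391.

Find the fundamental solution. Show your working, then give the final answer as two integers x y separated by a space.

7338680 371133

√391 → a₀=19, period (1,3,2,2,1,…,3,1,38); ℓ=16 even so k=15
k=0  a_k=19  p_k/q_k = 19/1
k=1  a_k=1  p_k/q_k = 20/1
…
k=3  a_k=2  p_k/q_k = 178/9
k=4  a_k=2  p_k/q_k = 435/22
k=5  a_k=1  p_k/q_k = 613/31
…
k=7  a_k=2  p_k/q_k = 2709/137
…
k=13  a_k=2  p_k/q_k = 1660597/83980
k=14  a_k=3  p_k/q_k = 5678083/287153
k=15  a_k=1  p_k/q_k = 7338680/371133
→ (7338680, 371133).  Check: 7338680²=53856224142400, 391·371133²=53856224142399, difference 1.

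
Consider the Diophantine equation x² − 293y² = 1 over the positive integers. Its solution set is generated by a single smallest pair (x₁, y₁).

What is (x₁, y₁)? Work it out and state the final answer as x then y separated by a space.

√293 = [17; 8,1,1,8,34, …], period ℓ=5 (odd) → k=9
a_0=17:  p_0=17·1+0=17,  q_0=17·0+1=1
a_1=8:  p_1=8·17+1=137,  q_1=8·1+0=8
a_2=1:  p_2=1·137+17=154,  q_2=1·8+1=9
…
a_4=8:  p_4=8·291+154=2482,  q_4=8·17+9=145
a_5=34:  p_5=34·2482+291=84679,  q_5=34·145+17=4947
a_6=8:  p_6=8·84679+2482=679914,  q_6=8·4947+145=39721
a_7=1:  p_7=1·679914+84679=764593,  q_7=1·39721+4947=44668
a_8=1:  p_8=1·764593+679914=1444507,  q_8=1·44668+39721=84389
a_9=8:  p_9=8·1444507+764593=12320649,  q_9=8·84389+44668=719780
→ (12320649, 719780).  Check: 12320649²=151798391781201, 293·719780²=151798391781200, difference 1.

12320649 719780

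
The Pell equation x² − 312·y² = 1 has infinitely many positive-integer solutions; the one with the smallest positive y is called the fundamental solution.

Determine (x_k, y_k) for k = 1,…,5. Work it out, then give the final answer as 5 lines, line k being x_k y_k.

√312 → a₀=17, period (1,1,1,34); ℓ=4 even so k=3
a_0=17:  p_0=17·1+0=17,  q_0=17·0+1=1
a_1=1:  p_1=1·17+1=18,  q_1=1·1+0=1
a_2=1:  p_2=1·18+17=35,  q_2=1·1+1=2
a_3=1:  p_3=1·35+18=53,  q_3=1·2+1=3
→ (53, 3).  Check: 53²=2809, 312·3²=2808, difference 1.
n=2: (53,3)∘(53,3) = (53·53+312·3·3, 53·3+3·53) = (5617,318)
n=3: (5617,318)∘(53,3) = (53·5617+312·3·318, 53·318+3·5617) = (595349,33705)
n=4: (595349,33705)∘(53,3) = (53·595349+312·3·33705, 53·33705+3·595349) = (63101377,3572412)
n=5: (63101377,3572412)∘(53,3) = (53·63101377+312·3·3572412, 53·3572412+3·63101377) = (6688150613,378641967)

53 3
5617 318
595349 33705
63101377 3572412
6688150613 378641967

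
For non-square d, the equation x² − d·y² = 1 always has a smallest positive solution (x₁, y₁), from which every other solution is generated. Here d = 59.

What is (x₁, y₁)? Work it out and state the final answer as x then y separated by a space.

530 69

√59 → a₀=7, period (1,2,7,2,1,14); ℓ=6 even so k=5
a_0=7:  p_0=7·1+0=7,  q_0=7·0+1=1
a_1=1:  p_1=1·7+1=8,  q_1=1·1+0=1
a_2=2:  p_2=2·8+7=23,  q_2=2·1+1=3
a_3=7:  p_3=7·23+8=169,  q_3=7·3+1=22
a_4=2:  p_4=2·169+23=361,  q_4=2·22+3=47
a_5=1:  p_5=1·361+169=530,  q_5=1·47+22=69
fundamental: x₁=530, y₁=69  (since 280900 − 59·4761 = 1)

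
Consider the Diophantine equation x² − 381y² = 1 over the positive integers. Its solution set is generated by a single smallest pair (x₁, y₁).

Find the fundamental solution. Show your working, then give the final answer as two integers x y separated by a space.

1015 52

√381 = [19; 1,1,12,1,1,38, …], period ℓ=6 (even) → k=5
a_0=19:  p_0=19·1+0=19,  q_0=19·0+1=1
…
a_2=1:  p_2=1·20+19=39,  q_2=1·1+1=2
a_3=12:  p_3=12·39+20=488,  q_3=12·2+1=25
a_4=1:  p_4=1·488+39=527,  q_4=1·25+2=27
a_5=1:  p_5=1·527+488=1015,  q_5=1·27+25=52
fundamental: x₁=1015, y₁=52  (since 1030225 − 381·2704 = 1)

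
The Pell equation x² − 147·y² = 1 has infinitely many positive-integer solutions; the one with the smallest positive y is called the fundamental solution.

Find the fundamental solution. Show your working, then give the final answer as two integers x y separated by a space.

d=147: √d = [12; 8,24] (ℓ=2, even), read p_1/q_1
i=0: a=12 ⇒ p=12, q=1
i=1: a=8 ⇒ p=97, q=8
(x₁, y₁) = (97, 8);  97² − 147·8² = 1 ✓

97 8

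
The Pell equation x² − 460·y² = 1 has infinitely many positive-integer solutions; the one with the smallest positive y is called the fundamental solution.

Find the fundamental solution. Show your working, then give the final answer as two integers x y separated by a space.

[21; 2,4,3,1,2,10,2,1,3,4,2,42] for √460; ℓ=12 ⇒ convergent index 11
step 0: (21, 1)  from 21·(1,0) + (0,1)
…
step 5: (2252, 105)  from 2·(815,38) + (622,29)
step 6: (23335, 1088)  from 10·(2252,105) + (815,38)
step 7: (48922, 2281)  from 2·(23335,1088) + (2252,105)
step 8: (72257, 3369)  from 1·(48922,2281) + (23335,1088)
step 9: (265693, 12388)  from 3·(72257,3369) + (48922,2281)
step 10: (1135029, 52921)  from 4·(265693,12388) + (72257,3369)
step 11: (2535751, 118230)  from 2·(1135029,52921) + (265693,12388)
fundamental: x₁=2535751, y₁=118230  (since 6430033134001 − 460·13978332900 = 1)

2535751 118230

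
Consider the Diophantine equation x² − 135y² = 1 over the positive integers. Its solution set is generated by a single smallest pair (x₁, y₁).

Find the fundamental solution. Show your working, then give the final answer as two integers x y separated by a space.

244 21

√135 = [11; 1,1,1,1,1,1,1,22, …], period ℓ=8 (even) → k=7
step 0: (11, 1)  from 11·(1,0) + (0,1)
step 1: (12, 1)  from 1·(11,1) + (1,0)
…
step 5: (93, 8)  from 1·(58,5) + (35,3)
step 6: (151, 13)  from 1·(93,8) + (58,5)
step 7: (244, 21)  from 1·(151,13) + (93,8)
(x₁, y₁) = (244, 21);  244² − 135·21² = 1 ✓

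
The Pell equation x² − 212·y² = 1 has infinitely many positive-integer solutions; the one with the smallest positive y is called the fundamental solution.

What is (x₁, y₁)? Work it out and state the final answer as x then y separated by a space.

d=212: √d = [14; 1,1,3,1,1,…,1,1,28] (ℓ=14, even), read p_13/q_13
step 0: (14, 1)  from 14·(1,0) + (0,1)
…
step 5: (233, 16)  from 1·(131,9) + (102,7)
step 6: (364, 25)  from 1·(233,16) + (131,9)
step 7: (2417, 166)  from 6·(364,25) + (233,16)
step 8: (2781, 191)  from 1·(2417,166) + (364,25)
step 9: (5198, 357)  from 1·(2781,191) + (2417,166)
…
step 11: (29135, 2001)  from 3·(7979,548) + (5198,357)
step 12: (37114, 2549)  from 1·(29135,2001) + (7979,548)
step 13: (66249, 4550)  from 1·(37114,2549) + (29135,2001)
fundamental: x₁=66249, y₁=4550  (since 4388930001 − 212·20702500 = 1)

66249 4550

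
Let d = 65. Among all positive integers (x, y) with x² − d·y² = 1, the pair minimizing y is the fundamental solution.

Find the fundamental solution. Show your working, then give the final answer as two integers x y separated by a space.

√65 → a₀=8, period (16); ℓ=1 odd so k=1
a_0=8:  p_0=8·1+0=8,  q_0=8·0+1=1
a_1=16:  p_1=16·8+1=129,  q_1=16·1+0=16
→ (129, 16).  Check: 129²=16641, 65·16²=16640, difference 1.

129 16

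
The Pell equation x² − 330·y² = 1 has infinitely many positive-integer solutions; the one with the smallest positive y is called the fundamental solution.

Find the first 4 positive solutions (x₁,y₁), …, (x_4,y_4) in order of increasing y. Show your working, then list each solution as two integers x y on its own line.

√330 = [18; 6,36, …], period ℓ=2 (even) → k=1
step 0: (18, 1)  from 18·(1,0) + (0,1)
step 1: (109, 6)  from 6·(18,1) + (1,0)
fundamental: x₁=109, y₁=6  (since 11881 − 330·36 = 1)
(109+6√330)^2 = 23761 + 1308√330
(109+6√330)^3 = 5179789 + 285138√330
(109+6√330)^4 = 1129170241 + 62158776√330

109 6
23761 1308
5179789 285138
1129170241 62158776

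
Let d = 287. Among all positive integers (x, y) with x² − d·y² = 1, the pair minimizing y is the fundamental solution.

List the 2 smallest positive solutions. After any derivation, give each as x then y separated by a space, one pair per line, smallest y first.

288 17
165887 9792

d=287: √d = [16; 1,15,1,32] (ℓ=4, even), read p_3/q_3
i=0: a=16 ⇒ p=16, q=1
…
i=2: a=15 ⇒ p=271, q=16
i=3: a=1 ⇒ p=288, q=17
fundamental: x₁=288, y₁=17  (since 82944 − 287·289 = 1)
(288+17√287)^2 = 165887 + 9792√287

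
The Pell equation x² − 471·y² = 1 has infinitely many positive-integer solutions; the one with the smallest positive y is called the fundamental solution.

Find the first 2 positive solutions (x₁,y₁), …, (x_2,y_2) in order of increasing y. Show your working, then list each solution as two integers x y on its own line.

7838695 361188
122890278606049 5662485139320

√471 = [21; 1,2,2,1,3,…,2,1,42, …], period ℓ=14 (even) → k=13
a_0=21:  p_0=21·1+0=21,  q_0=21·0+1=1
…
a_2=2:  p_2=2·22+21=65,  q_2=2·1+1=3
a_3=2:  p_3=2·65+22=152,  q_3=2·3+1=7
a_4=1:  p_4=1·152+65=217,  q_4=1·7+3=10
a_5=3:  p_5=3·217+152=803,  q_5=3·10+7=37
a_6=4:  p_6=4·803+217=3429,  q_6=4·37+10=158
…
a_11=2:  p_11=2·843469+644804=2331742,  q_11=2·38865+29711=107441
a_12=2:  p_12=2·2331742+843469=5506953,  q_12=2·107441+38865=253747
a_13=1:  p_13=1·5506953+2331742=7838695,  q_13=1·253747+107441=361188
→ (7838695, 361188).  Check: 7838695²=61445139303025, 471·361188²=61445139303024, difference 1.
(x_2, y_2) = (7838695·7838695 + 471·361188·361188, 7838695·361188 + 361188·7838695) = (122890278606049, 5662485139320)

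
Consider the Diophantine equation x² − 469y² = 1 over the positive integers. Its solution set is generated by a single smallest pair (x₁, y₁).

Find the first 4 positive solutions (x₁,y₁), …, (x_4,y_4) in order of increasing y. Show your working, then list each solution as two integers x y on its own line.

137215 6336
37655912449 1738788480
10333912053241855 477175722560064
2835935484733506355201 130951333540419575040

√469 = [21; 1,1,1,10,6,10,1,1,1,42, …], period ℓ=10 (even) → k=9
k=0  a_k=21  p_k/q_k = 21/1
k=1  a_k=1  p_k/q_k = 22/1
k=2  a_k=1  p_k/q_k = 43/2
k=3  a_k=1  p_k/q_k = 65/3
k=4  a_k=10  p_k/q_k = 693/32
k=5  a_k=6  p_k/q_k = 4223/195
k=6  a_k=10  p_k/q_k = 42923/1982
k=7  a_k=1  p_k/q_k = 47146/2177
k=8  a_k=1  p_k/q_k = 90069/4159
k=9  a_k=1  p_k/q_k = 137215/6336
fundamental: x₁=137215, y₁=6336  (since 18827956225 − 469·40144896 = 1)
k=2:  x_2 = 137215·137215+469·6336·6336 = 37655912449,  y_2 = 137215·6336+6336·137215 = 1738788480
k=3:  x_3 = 137215·37655912449+469·6336·1738788480 = 10333912053241855,  y_3 = 137215·1738788480+6336·37655912449 = 477175722560064
k=4:  x_4 = 137215·10333912053241855+469·6336·477175722560064 = 2835935484733506355201,  y_4 = 137215·477175722560064+6336·10333912053241855 = 130951333540419575040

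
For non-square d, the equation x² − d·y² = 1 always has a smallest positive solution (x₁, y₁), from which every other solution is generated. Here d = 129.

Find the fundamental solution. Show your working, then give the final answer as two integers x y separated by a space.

d=129: √d = [11; 2,1,3,1,6,1,3,1,2,22] (ℓ=10, even), read p_9/q_9
i=0: a=11 ⇒ p=11, q=1
i=1: a=2 ⇒ p=23, q=2
…
i=3: a=3 ⇒ p=125, q=11
…
i=5: a=6 ⇒ p=1079, q=95
…
i=8: a=1 ⇒ p=6031, q=531
i=9: a=2 ⇒ p=16855, q=1484
→ (16855, 1484).  Check: 16855²=284091025, 129·1484²=284091024, difference 1.

16855 1484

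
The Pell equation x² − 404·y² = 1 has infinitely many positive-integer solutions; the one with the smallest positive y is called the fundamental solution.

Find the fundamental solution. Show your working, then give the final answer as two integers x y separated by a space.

201 10

√404 → a₀=20, period (10,40); ℓ=2 even so k=1
a_0=20:  p_0=20·1+0=20,  q_0=20·0+1=1
a_1=10:  p_1=10·20+1=201,  q_1=10·1+0=10
fundamental: x₁=201, y₁=10  (since 40401 − 404·100 = 1)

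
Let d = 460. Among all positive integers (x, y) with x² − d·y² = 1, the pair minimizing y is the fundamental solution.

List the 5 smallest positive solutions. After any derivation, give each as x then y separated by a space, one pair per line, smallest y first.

√460 → a₀=21, period (2,4,3,1,2,10,2,1,3,4,2,42); ℓ=12 even so k=11
k=0  a_k=21  p_k/q_k = 21/1
…
k=3  a_k=3  p_k/q_k = 622/29
k=4  a_k=1  p_k/q_k = 815/38
k=5  a_k=2  p_k/q_k = 2252/105
k=6  a_k=10  p_k/q_k = 23335/1088
k=7  a_k=2  p_k/q_k = 48922/2281
k=8  a_k=1  p_k/q_k = 72257/3369
k=9  a_k=3  p_k/q_k = 265693/12388
k=10  a_k=4  p_k/q_k = 1135029/52921
k=11  a_k=2  p_k/q_k = 2535751/118230
→ (2535751, 118230).  Check: 2535751²=6430033134001, 460·118230²=6430033134000, difference 1.
(2535751+118230√460)^2 = 12860066268001 + 599603681460√460
(2535751+118230√460)^3 = 65219851798297071751 + 3040891269731634690√460
(2535751+118230√460)^4 = 330762608834754335913072001 + 15421886156225925189922920√460
(2535751+118230√460)^5 = 1677463232230609064240018182143751 + 78212126485069051161274736991150√460

2535751 118230
12860066268001 599603681460
65219851798297071751 3040891269731634690
330762608834754335913072001 15421886156225925189922920
1677463232230609064240018182143751 78212126485069051161274736991150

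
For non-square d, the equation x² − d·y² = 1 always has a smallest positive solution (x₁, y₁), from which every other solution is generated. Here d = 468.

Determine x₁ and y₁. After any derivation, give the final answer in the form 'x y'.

√468 = [21; 1,1,1,2,1,1,1,42, …], period ℓ=8 (even) → k=7
k=0  a_k=21  p_k/q_k = 21/1
k=1  a_k=1  p_k/q_k = 22/1
k=2  a_k=1  p_k/q_k = 43/2
k=3  a_k=1  p_k/q_k = 65/3
…
k=5  a_k=1  p_k/q_k = 238/11
k=6  a_k=1  p_k/q_k = 411/19
k=7  a_k=1  p_k/q_k = 649/30
fundamental: x₁=649, y₁=30  (since 421201 − 468·900 = 1)

649 30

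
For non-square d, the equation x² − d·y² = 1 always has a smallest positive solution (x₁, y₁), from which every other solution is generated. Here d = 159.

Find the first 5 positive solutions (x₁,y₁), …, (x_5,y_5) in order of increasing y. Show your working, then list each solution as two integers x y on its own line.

[12; 1,1,1,1,3,1,1,1,1,24] for √159; ℓ=10 ⇒ convergent index 9
a_0=12:  p_0=12·1+0=12,  q_0=12·0+1=1
a_1=1:  p_1=1·12+1=13,  q_1=1·1+0=1
…
a_3=1:  p_3=1·25+13=38,  q_3=1·2+1=3
…
a_6=1:  p_6=1·227+63=290,  q_6=1·18+5=23
…
a_8=1:  p_8=1·517+290=807,  q_8=1·41+23=64
a_9=1:  p_9=1·807+517=1324,  q_9=1·64+41=105
fundamental: x₁=1324, y₁=105  (since 1752976 − 159·11025 = 1)
(x_2, y_2) = (1324·1324 + 159·105·105, 1324·105 + 105·1324) = (3505951, 278040)
(x_3, y_3) = (1324·3505951 + 159·105·278040, 1324·278040 + 105·3505951) = (9283756924, 736249815)
(x_4, y_4) = (1324·9283756924 + 159·105·736249815, 1324·736249815 + 105·9283756924) = (24583384828801, 1949589232080)
(x_5, y_5) = (1324·24583384828801 + 159·105·1949589232080, 1324·1949589232080 + 105·24583384828801) = (65096793742908124, 5162511550298025)

1324 105
3505951 278040
9283756924 736249815
24583384828801 1949589232080
65096793742908124 5162511550298025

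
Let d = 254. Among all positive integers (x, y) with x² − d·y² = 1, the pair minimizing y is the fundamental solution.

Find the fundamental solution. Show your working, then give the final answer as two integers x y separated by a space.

255 16

√254 → a₀=15, period (1,14,1,30); ℓ=4 even so k=3
k=0  a_k=15  p_k/q_k = 15/1
k=1  a_k=1  p_k/q_k = 16/1
k=2  a_k=14  p_k/q_k = 239/15
k=3  a_k=1  p_k/q_k = 255/16
(x₁, y₁) = (255, 16);  255² − 254·16² = 1 ✓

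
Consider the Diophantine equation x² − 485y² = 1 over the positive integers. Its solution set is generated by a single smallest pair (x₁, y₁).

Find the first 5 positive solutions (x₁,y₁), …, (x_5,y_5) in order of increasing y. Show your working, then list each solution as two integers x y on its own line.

969 44
1877921 85272
3639409929 165257092
7053174564481 320268159024
13669048666554249 620679526931420

√485 = [22; 44, …], period ℓ=1 (odd) → k=1
a_0=22:  p_0=22·1+0=22,  q_0=22·0+1=1
a_1=44:  p_1=44·22+1=969,  q_1=44·1+0=44
fundamental: x₁=969, y₁=44  (since 938961 − 485·1936 = 1)
k=2:  x_2 = 969·969+485·44·44 = 1877921,  y_2 = 969·44+44·969 = 85272
k=3:  x_3 = 969·1877921+485·44·85272 = 3639409929,  y_3 = 969·85272+44·1877921 = 165257092
k=4:  x_4 = 969·3639409929+485·44·165257092 = 7053174564481,  y_4 = 969·165257092+44·3639409929 = 320268159024
k=5:  x_5 = 969·7053174564481+485·44·320268159024 = 13669048666554249,  y_5 = 969·320268159024+44·7053174564481 = 620679526931420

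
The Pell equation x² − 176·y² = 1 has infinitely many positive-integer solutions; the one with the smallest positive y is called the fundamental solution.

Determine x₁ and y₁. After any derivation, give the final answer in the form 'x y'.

199 15

√176 = [13; 3,1,3,26, …], period ℓ=4 (even) → k=3
a_0=13:  p_0=13·1+0=13,  q_0=13·0+1=1
a_1=3:  p_1=3·13+1=40,  q_1=3·1+0=3
a_2=1:  p_2=1·40+13=53,  q_2=1·3+1=4
a_3=3:  p_3=3·53+40=199,  q_3=3·4+3=15
→ (199, 15).  Check: 199²=39601, 176·15²=39600, difference 1.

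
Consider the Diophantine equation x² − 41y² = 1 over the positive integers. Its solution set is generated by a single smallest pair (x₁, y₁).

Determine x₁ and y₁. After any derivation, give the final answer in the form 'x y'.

[6; 2,2,12] for √41; ℓ=3 ⇒ convergent index 5
step 0: (6, 1)  from 6·(1,0) + (0,1)
step 1: (13, 2)  from 2·(6,1) + (1,0)
…
step 4: (826, 129)  from 2·(397,62) + (32,5)
step 5: (2049, 320)  from 2·(826,129) + (397,62)
(x₁, y₁) = (2049, 320);  2049² − 41·320² = 1 ✓

2049 320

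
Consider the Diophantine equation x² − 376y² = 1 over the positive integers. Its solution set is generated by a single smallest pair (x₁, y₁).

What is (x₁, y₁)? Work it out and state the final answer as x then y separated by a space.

2143295 110532

d=376: √d = [19; 2,1,1,3,1,…,1,2,38] (ℓ=16, even), read p_15/q_15
i=0: a=19 ⇒ p=19, q=1
…
i=3: a=1 ⇒ p=97, q=5
i=4: a=3 ⇒ p=349, q=18
…
i=6: a=2 ⇒ p=1241, q=64
i=7: a=2 ⇒ p=2928, q=151
…
i=10: a=2 ⇒ p=70621, q=3642
…
i=12: a=3 ⇒ p=368986, q=19029
i=13: a=1 ⇒ p=468441, q=24158
i=14: a=1 ⇒ p=837427, q=43187
i=15: a=2 ⇒ p=2143295, q=110532
→ (2143295, 110532).  Check: 2143295²=4593713457025, 376·110532²=4593713457024, difference 1.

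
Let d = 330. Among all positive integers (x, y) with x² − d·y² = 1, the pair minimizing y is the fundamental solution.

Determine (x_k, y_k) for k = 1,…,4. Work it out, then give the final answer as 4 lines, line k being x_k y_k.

√330 = [18; 6,36, …], period ℓ=2 (even) → k=1
step 0: (18, 1)  from 18·(1,0) + (0,1)
step 1: (109, 6)  from 6·(18,1) + (1,0)
(x₁, y₁) = (109, 6);  109² − 330·6² = 1 ✓
n=2: (109,6)∘(109,6) = (109·109+330·6·6, 109·6+6·109) = (23761,1308)
n=3: (23761,1308)∘(109,6) = (109·23761+330·6·1308, 109·1308+6·23761) = (5179789,285138)
n=4: (5179789,285138)∘(109,6) = (109·5179789+330·6·285138, 109·285138+6·5179789) = (1129170241,62158776)

109 6
23761 1308
5179789 285138
1129170241 62158776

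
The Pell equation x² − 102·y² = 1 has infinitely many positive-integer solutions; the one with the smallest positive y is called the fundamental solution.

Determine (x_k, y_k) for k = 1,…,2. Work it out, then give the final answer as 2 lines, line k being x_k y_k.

101 10
20401 2020

√102 = [10; 10,20, …], period ℓ=2 (even) → k=1
k=0  a_k=10  p_k/q_k = 10/1
k=1  a_k=10  p_k/q_k = 101/10
(x₁, y₁) = (101, 10);  101² − 102·10² = 1 ✓
(x_2, y_2) = (101·101 + 102·10·10, 101·10 + 10·101) = (20401, 2020)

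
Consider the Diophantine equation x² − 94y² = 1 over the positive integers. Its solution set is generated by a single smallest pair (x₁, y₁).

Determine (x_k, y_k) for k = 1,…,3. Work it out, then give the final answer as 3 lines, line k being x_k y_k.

2143295 221064
9187426914049 947610731760
39382732335491159615 4062018686654877336

√94 = [9; 1,2,3,1,1,…,2,1,18, …], period ℓ=16 (even) → k=15
k=0  a_k=9  p_k/q_k = 9/1
k=1  a_k=1  p_k/q_k = 10/1
k=2  a_k=2  p_k/q_k = 29/3
k=3  a_k=3  p_k/q_k = 97/10
k=4  a_k=1  p_k/q_k = 126/13
k=5  a_k=1  p_k/q_k = 223/23
k=6  a_k=5  p_k/q_k = 1241/128
k=7  a_k=1  p_k/q_k = 1464/151
k=8  a_k=8  p_k/q_k = 12953/1336
k=9  a_k=1  p_k/q_k = 14417/1487
k=10  a_k=5  p_k/q_k = 85038/8771
…
k=12  a_k=1  p_k/q_k = 184493/19029
k=13  a_k=3  p_k/q_k = 652934/67345
k=14  a_k=2  p_k/q_k = 1490361/153719
k=15  a_k=1  p_k/q_k = 2143295/221064
fundamental: x₁=2143295, y₁=221064  (since 4593713457025 − 94·48869292096 = 1)
k=2:  x_2 = 2143295·2143295+94·221064·221064 = 9187426914049,  y_2 = 2143295·221064+221064·2143295 = 947610731760
k=3:  x_3 = 2143295·9187426914049+94·221064·947610731760 = 39382732335491159615,  y_3 = 2143295·947610731760+221064·9187426914049 = 4062018686654877336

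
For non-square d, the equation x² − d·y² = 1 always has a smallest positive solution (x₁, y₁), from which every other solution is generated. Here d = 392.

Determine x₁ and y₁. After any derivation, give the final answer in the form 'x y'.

d=392: √d = [19; 1,3,1,38] (ℓ=4, even), read p_3/q_3
a_0=19:  p_0=19·1+0=19,  q_0=19·0+1=1
…
a_2=3:  p_2=3·20+19=79,  q_2=3·1+1=4
a_3=1:  p_3=1·79+20=99,  q_3=1·4+1=5
→ (99, 5).  Check: 99²=9801, 392·5²=9800, difference 1.

99 5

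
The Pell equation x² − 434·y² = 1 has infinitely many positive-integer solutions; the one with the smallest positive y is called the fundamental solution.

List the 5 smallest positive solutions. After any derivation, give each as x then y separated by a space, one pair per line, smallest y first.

125 6
31249 1500
7812125 374994
1953000001 93747000
488242188125 23436375006

d=434: √d = [20; 1,4,1,40] (ℓ=4, even), read p_3/q_3
a_0=20:  p_0=20·1+0=20,  q_0=20·0+1=1
a_1=1:  p_1=1·20+1=21,  q_1=1·1+0=1
a_2=4:  p_2=4·21+20=104,  q_2=4·1+1=5
a_3=1:  p_3=1·104+21=125,  q_3=1·5+1=6
(x₁, y₁) = (125, 6);  125² − 434·6² = 1 ✓
k=2:  x_2 = 125·125+434·6·6 = 31249,  y_2 = 125·6+6·125 = 1500
k=3:  x_3 = 125·31249+434·6·1500 = 7812125,  y_3 = 125·1500+6·31249 = 374994
k=4:  x_4 = 125·7812125+434·6·374994 = 1953000001,  y_4 = 125·374994+6·7812125 = 93747000
k=5:  x_5 = 125·1953000001+434·6·93747000 = 488242188125,  y_5 = 125·93747000+6·1953000001 = 23436375006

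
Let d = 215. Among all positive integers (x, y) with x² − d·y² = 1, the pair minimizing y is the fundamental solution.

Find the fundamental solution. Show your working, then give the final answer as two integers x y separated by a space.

44 3

√215 = [14; 1,1,1,28, …], period ℓ=4 (even) → k=3
step 0: (14, 1)  from 14·(1,0) + (0,1)
step 1: (15, 1)  from 1·(14,1) + (1,0)
step 2: (29, 2)  from 1·(15,1) + (14,1)
step 3: (44, 3)  from 1·(29,2) + (15,1)
→ (44, 3).  Check: 44²=1936, 215·3²=1935, difference 1.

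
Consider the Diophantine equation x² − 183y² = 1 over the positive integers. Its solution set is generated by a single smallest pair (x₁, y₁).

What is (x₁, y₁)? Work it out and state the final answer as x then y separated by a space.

487 36

d=183: √d = [13; 1,1,8,1,1,26] (ℓ=6, even), read p_5/q_5
step 0: (13, 1)  from 13·(1,0) + (0,1)
step 1: (14, 1)  from 1·(13,1) + (1,0)
step 2: (27, 2)  from 1·(14,1) + (13,1)
step 3: (230, 17)  from 8·(27,2) + (14,1)
step 4: (257, 19)  from 1·(230,17) + (27,2)
step 5: (487, 36)  from 1·(257,19) + (230,17)
(x₁, y₁) = (487, 36);  487² − 183·36² = 1 ✓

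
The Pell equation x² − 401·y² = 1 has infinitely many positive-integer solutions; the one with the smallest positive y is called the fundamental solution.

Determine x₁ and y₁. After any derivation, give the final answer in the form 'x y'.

[20; 40] for √401; ℓ=1 ⇒ convergent index 1
a_0=20:  p_0=20·1+0=20,  q_0=20·0+1=1
a_1=40:  p_1=40·20+1=801,  q_1=40·1+0=40
fundamental: x₁=801, y₁=40  (since 641601 − 401·1600 = 1)

801 40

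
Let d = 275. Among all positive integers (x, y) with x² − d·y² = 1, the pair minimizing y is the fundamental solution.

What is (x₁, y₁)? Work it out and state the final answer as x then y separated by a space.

199 12

√275 = [16; 1,1,2,1,1,32, …], period ℓ=6 (even) → k=5
i=0: a=16 ⇒ p=16, q=1
…
i=2: a=1 ⇒ p=33, q=2
…
i=4: a=1 ⇒ p=116, q=7
i=5: a=1 ⇒ p=199, q=12
→ (199, 12).  Check: 199²=39601, 275·12²=39600, difference 1.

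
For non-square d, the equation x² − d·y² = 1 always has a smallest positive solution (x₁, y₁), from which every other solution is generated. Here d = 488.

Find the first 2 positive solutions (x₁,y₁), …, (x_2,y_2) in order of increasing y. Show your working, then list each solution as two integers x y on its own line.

243 11
118097 5346

√488 → a₀=22, period (11,44); ℓ=2 even so k=1
k=0  a_k=22  p_k/q_k = 22/1
k=1  a_k=11  p_k/q_k = 243/11
→ (243, 11).  Check: 243²=59049, 488·11²=59048, difference 1.
n=2: (243,11)∘(243,11) = (243·243+488·11·11, 243·11+11·243) = (118097,5346)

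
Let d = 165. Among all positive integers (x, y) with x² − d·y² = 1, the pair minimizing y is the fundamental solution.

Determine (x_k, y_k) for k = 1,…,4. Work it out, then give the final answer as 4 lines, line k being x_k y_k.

√165 = [12; 1,5,2,5,1,24, …], period ℓ=6 (even) → k=5
k=0  a_k=12  p_k/q_k = 12/1
…
k=2  a_k=5  p_k/q_k = 77/6
…
k=4  a_k=5  p_k/q_k = 912/71
k=5  a_k=1  p_k/q_k = 1079/84
fundamental: x₁=1079, y₁=84  (since 1164241 − 165·7056 = 1)
(x_2, y_2) = (1079·1079 + 165·84·84, 1079·84 + 84·1079) = (2328481, 181272)
(x_3, y_3) = (1079·2328481 + 165·84·181272, 1079·181272 + 84·2328481) = (5024860919, 391184892)
(x_4, y_4) = (1079·5024860919 + 165·84·391184892, 1079·391184892 + 84·5024860919) = (10843647534721, 844176815664)

1079 84
2328481 181272
5024860919 391184892
10843647534721 844176815664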